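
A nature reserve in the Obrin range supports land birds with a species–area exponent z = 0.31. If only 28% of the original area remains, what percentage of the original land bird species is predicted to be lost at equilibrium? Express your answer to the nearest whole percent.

33%

S_new/S_old = (A_new/A_old)^z = 0.28^0.31
= exp(0.31 × ln 0.28) = exp(0.31 × -1.2730) = exp(-0.3946) ≈ 0.6739
Fraction lost = 1 − 0.6739 = 0.3261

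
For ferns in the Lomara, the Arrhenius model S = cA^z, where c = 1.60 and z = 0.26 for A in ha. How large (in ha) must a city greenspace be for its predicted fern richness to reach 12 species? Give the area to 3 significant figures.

2320 ha

12 = 1.6 × A^0.26  ⇒  A^0.26 = 12/1.6 = 7.5
ln A = ln(7.5) / 0.26 = 2.0149 / 0.26 = 7.7496
A = e^7.7496 ≈ 2321 ha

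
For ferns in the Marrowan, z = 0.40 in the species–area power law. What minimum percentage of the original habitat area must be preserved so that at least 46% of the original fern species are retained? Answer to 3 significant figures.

Need (A_new/A_old)^0.4 = 0.46, so A_new/A_old = 0.46^(1/0.4) = 0.46^2.5
ln(A_new/A_old) = ln 0.46 / 0.4 = -0.7765 / 0.4 = -1.9413
A_new/A_old = e^-1.9413 ≈ 0.1435

14.4%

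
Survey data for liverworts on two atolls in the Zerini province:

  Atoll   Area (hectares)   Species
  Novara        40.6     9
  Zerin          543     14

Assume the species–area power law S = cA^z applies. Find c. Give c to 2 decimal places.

z = ln(S₂/S₁) / ln(A₂/A₁) = ln(14/9) / ln(543/40.6) = 0.4418 / 2.5933 = 0.1704
c = S₁ / A₁^z = 9 / 40.6^0.1704 = 9 / 1.88 = 4.788

4.79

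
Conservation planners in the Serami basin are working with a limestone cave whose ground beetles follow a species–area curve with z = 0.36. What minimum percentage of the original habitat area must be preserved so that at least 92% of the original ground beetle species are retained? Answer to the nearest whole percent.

Need (A_new/A_old)^0.36 = 0.92, so A_new/A_old = 0.92^(1/0.36) = 0.92^2.778
ln(A_new/A_old) = ln 0.92 / 0.36 = -0.0834 / 0.36 = -0.2316
A_new/A_old = e^-0.2316 ≈ 0.7933

79%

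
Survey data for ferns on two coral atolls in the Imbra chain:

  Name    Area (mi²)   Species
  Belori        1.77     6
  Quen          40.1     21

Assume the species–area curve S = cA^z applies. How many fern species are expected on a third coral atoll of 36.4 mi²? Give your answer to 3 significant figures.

z = ln(21/6) / ln(40.1/1.77) = 1.2528 / 3.1204 = 0.4015
c = 6 / 1.77^0.4015 = 6 / 1.258 = 4.771
S₃ = 4.771 × 36.4^0.4015 = 4.771 × 4.234 ≈ 20.2

20.2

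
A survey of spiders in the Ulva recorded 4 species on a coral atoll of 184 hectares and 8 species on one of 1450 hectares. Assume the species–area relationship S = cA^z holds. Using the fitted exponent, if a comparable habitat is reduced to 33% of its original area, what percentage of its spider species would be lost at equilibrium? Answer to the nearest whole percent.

31%

z = ln(8/4) / ln(1450/184) = 0.6931 / 2.0644 = 0.3358
S_new/S_old = (A_new/A_old)^z = 0.33^0.3358 = exp(0.3358 × -1.1087) = 0.6892
Fraction lost = 1 − 0.6892 = 0.3108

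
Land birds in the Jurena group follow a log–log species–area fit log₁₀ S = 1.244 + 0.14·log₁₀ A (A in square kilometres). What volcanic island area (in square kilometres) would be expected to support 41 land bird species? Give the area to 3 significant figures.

431 square kilometres

41 = 17.54 × A^0.14  ⇒  A^0.14 = 41/17.54 = 2.338
ln A = ln(2.338) / 0.14 = 0.8492 / 0.14 = 6.0654
A = e^6.0654 ≈ 430.7 square kilometres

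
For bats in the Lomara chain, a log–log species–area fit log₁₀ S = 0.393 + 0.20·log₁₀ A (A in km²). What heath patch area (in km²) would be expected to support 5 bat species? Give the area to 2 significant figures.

34 km²

5 = 2.472 × A^0.2  ⇒  A^0.2 = 5/2.472 = 2.023
ln A = ln(2.023) / 0.2 = 0.7045 / 0.2 = 3.5226
A = e^3.5226 ≈ 33.87 km²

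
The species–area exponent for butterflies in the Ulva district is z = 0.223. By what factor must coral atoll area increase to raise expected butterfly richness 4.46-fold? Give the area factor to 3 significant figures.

(A₂/A₁)^0.223 = 4.46, so A₂/A₁ = 4.46^(1/0.223) = 4.46^4.484
ln(A₂/A₁) = ln 4.46 / 0.223 = 1.4951 / 0.223 = 6.7047
A₂/A₁ = e^6.7047 ≈ 816.2

816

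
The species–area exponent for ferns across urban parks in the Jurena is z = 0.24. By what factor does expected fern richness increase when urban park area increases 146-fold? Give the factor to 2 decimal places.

3.31

S₂/S₁ = (A₂/A₁)^z = 146^0.24
ln(S₂/S₁) = 0.24 × ln 146 = 0.24 × 4.9836 = 1.1961
S₂/S₁ = e^1.1961 ≈ 3.307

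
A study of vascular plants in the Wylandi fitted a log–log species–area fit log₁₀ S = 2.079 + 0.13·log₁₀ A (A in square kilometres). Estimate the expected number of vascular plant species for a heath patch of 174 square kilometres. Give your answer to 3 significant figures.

S = 119.9 × 174^0.13
ln S = ln 119.9 + 0.13 × ln 174 = 4.7871 + 0.13 × 5.1591 = 5.4578
S = e^5.4578 ≈ 234.6

235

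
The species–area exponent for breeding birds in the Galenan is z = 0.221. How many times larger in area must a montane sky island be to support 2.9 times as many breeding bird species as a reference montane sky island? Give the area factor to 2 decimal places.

(A₂/A₁)^0.221 = 2.9, so A₂/A₁ = 2.9^(1/0.221) = 2.9^4.525
ln(A₂/A₁) = ln 2.9 / 0.221 = 1.0647 / 0.221 = 4.8177
A₂/A₁ = e^4.8177 ≈ 123.7

123.68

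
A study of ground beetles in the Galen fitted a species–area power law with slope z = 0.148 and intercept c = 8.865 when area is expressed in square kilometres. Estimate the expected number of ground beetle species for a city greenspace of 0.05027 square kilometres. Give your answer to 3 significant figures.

5.69

S = 8.865 × 0.05027^0.148 = 8.865 × 0.6424 ≈ 5.695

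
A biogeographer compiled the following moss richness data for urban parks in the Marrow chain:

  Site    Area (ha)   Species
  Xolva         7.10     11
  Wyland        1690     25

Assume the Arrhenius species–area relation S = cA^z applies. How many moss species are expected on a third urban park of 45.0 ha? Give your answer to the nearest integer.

z = ln(25/11) / ln(1690/7.1) = 0.8210 / 5.4724 = 0.1500
c = 11 / 7.1^0.1500 = 11 / 1.342 = 8.198
S₃ = 8.198 × 45^0.1500 = 8.198 × 1.77 ≈ 14.51

15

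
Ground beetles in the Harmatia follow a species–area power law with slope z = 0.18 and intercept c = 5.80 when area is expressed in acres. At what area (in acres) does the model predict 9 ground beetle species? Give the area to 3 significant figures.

9 = 5.8 × A^0.18  ⇒  A^0.18 = 9/5.8 = 1.552
ln A = ln(1.552) / 0.18 = 0.4394 / 0.18 = 2.4409
A = e^2.4409 ≈ 11.48 acres

11.5 acres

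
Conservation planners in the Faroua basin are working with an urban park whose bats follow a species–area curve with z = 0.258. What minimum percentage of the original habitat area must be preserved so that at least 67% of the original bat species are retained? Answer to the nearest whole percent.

21%

Need (A_new/A_old)^0.258 = 0.67, so A_new/A_old = 0.67^(1/0.258) = 0.67^3.876
ln(A_new/A_old) = ln 0.67 / 0.258 = -0.4005 / 0.258 = -1.5522
A_new/A_old = e^-1.5522 ≈ 0.2118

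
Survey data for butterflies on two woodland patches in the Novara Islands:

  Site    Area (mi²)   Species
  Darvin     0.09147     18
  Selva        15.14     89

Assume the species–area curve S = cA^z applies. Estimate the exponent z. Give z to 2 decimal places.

Taking logs: ln S = ln c + z ln A, so z = (ln S₂ − ln S₁)/(ln A₂ − ln A₁).
z = ln(89/18) / ln(15.14/0.09147) = ln(4.944) / ln(165.5) = 1.5983 / 5.1091 = 0.3128

0.31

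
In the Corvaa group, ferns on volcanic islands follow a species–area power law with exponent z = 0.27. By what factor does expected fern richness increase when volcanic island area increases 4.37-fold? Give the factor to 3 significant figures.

S₂/S₁ = (A₂/A₁)^z = 4.37^0.27
ln(S₂/S₁) = 0.27 × ln 4.37 = 0.27 × 1.4748 = 0.3982
S₂/S₁ = e^0.3982 ≈ 1.489

1.49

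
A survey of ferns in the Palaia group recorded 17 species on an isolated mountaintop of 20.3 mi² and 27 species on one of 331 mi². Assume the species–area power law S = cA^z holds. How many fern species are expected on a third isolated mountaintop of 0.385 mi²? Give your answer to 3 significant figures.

8.81

z = ln(27/17) / ln(331/20.3) = 0.4626 / 2.7915 = 0.1657
c = 17 / 20.3^0.1657 = 17 / 1.647 = 10.32
S₃ = 10.32 × 0.385^0.1657 = 10.32 × 0.8537 ≈ 8.812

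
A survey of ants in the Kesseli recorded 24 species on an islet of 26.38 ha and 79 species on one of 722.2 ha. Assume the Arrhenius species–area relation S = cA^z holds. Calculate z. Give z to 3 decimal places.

Taking logs: ln S = ln c + z ln A, so z = (ln S₂ − ln S₁)/(ln A₂ − ln A₁).
z = ln(79/24) / ln(722.2/26.38) = ln(3.292) / ln(27.38) = 1.1914 / 3.3097 = 0.3600

0.360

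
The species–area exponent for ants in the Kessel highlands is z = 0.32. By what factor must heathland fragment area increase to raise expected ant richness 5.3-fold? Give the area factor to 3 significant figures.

183

(A₂/A₁)^0.32 = 5.3, so A₂/A₁ = 5.3^(1/0.32) = 5.3^3.125
ln(A₂/A₁) = ln 5.3 / 0.32 = 1.6677 / 0.32 = 5.2116
A₂/A₁ = e^5.2116 ≈ 183.4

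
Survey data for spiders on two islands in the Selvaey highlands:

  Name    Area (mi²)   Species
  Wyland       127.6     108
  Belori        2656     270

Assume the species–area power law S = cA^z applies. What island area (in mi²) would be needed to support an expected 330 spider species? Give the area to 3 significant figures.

5160 mi²

z = ln(270/108) / ln(2656/127.6) = 0.9163 / 3.0357 = 0.3018
c = 108 / 127.6^0.3018 = 108 / 4.321 = 24.99
A = (330/24.99)^(1/0.3018) ⇒ ln A = ln(13.2)/0.3018 = 8.5494
A = e^8.5494 ≈ 5164 mi²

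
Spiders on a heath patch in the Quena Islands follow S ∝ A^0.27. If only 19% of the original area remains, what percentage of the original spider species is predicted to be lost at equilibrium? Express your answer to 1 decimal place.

36.1%

S_new/S_old = (A_new/A_old)^z = 0.19^0.27
= exp(0.27 × ln 0.19) = exp(0.27 × -1.6607) = exp(-0.4484) ≈ 0.6387
Fraction lost = 1 − 0.6387 = 0.3613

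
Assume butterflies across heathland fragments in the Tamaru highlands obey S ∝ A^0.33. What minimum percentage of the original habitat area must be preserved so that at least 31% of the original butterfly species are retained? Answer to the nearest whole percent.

Need (A_new/A_old)^0.33 = 0.31, so A_new/A_old = 0.31^(1/0.33) = 0.31^3.03
ln(A_new/A_old) = ln 0.31 / 0.33 = -1.1712 / 0.33 = -3.5490
A_new/A_old = e^-3.5490 ≈ 0.02875

3%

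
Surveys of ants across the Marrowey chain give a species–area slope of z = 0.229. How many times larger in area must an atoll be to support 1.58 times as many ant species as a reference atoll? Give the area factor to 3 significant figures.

7.37

(A₂/A₁)^0.229 = 1.58, so A₂/A₁ = 1.58^(1/0.229) = 1.58^4.367
ln(A₂/A₁) = ln 1.58 / 0.229 = 0.4574 / 0.229 = 1.9975
A₂/A₁ = e^1.9975 ≈ 7.371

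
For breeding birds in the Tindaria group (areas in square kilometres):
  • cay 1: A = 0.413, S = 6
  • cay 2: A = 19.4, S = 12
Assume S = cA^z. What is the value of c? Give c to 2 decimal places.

z = ln(S₂/S₁) / ln(A₂/A₁) = ln(12/6) / ln(19.4/0.413) = 0.6931 / 3.8496 = 0.1801
c = S₁ / A₁^z = 6 / 0.413^0.1801 = 6 / 0.8528 = 7.036

7.04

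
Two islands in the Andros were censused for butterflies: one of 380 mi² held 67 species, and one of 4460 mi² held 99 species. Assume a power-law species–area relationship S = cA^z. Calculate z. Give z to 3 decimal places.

0.159

Taking logs: ln S = ln c + z ln A, so z = (ln S₂ − ln S₁)/(ln A₂ − ln A₁).
z = ln(99/67) / ln(4460/380) = ln(1.478) / ln(11.74) = 0.3904 / 2.4627 = 0.1585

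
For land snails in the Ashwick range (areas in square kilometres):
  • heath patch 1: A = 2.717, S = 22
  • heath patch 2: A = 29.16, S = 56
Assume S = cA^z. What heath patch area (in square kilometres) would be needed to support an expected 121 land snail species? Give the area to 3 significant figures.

206 square kilometres

z = ln(56/22) / ln(29.16/2.717) = 0.9343 / 2.3733 = 0.3937
c = 22 / 2.717^0.3937 = 22 / 1.482 = 14.84
A = (121/14.84)^(1/0.3937) ⇒ ln A = ln(8.152)/0.3937 = 5.3298
A = e^5.3298 ≈ 206.4 square kilometres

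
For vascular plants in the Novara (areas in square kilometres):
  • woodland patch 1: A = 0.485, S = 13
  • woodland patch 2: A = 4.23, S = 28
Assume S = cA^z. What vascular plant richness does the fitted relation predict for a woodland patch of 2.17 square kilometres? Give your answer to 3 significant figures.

22.1

z = ln(28/13) / ln(4.23/0.485) = 0.7673 / 2.1658 = 0.3543
c = 13 / 0.485^0.3543 = 13 / 0.7739 = 16.8
S₃ = 16.8 × 2.17^0.3543 = 16.8 × 1.316 ≈ 22.1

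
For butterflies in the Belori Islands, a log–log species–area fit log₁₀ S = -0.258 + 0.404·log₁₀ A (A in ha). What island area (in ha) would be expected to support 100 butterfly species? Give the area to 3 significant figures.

388000 ha

100 = 0.5521 × A^0.404  ⇒  A^0.404 = 100/0.5521 = 181.1
ln A = ln(181.1) / 0.404 = 5.1992 / 0.404 = 12.8694
A = e^12.8694 ≈ 388248 ha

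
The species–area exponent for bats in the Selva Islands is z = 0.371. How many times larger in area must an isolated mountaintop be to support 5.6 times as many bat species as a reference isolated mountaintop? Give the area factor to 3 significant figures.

104

(A₂/A₁)^0.371 = 5.6, so A₂/A₁ = 5.6^(1/0.371) = 5.6^2.695
ln(A₂/A₁) = ln 5.6 / 0.371 = 1.7228 / 0.371 = 4.6436
A₂/A₁ = e^4.6436 ≈ 103.9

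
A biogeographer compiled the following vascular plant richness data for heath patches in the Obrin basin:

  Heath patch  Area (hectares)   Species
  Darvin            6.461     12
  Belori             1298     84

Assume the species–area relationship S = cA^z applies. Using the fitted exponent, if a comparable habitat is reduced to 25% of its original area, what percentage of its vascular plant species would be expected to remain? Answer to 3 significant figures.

60.1%

z = ln(84/12) / ln(1298/6.461) = 1.9459 / 5.3028 = 0.3670
S_new/S_old = (A_new/A_old)^z = 0.25^0.3670 = exp(0.3670 × -1.3863) = 0.6013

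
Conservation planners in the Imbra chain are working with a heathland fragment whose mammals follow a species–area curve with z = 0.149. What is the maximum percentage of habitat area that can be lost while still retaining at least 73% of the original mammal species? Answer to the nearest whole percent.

88%

Need (A_new/A_old)^0.149 = 0.73, so A_new/A_old = 0.73^(1/0.149) = 0.73^6.711
ln(A_new/A_old) = ln 0.73 / 0.149 = -0.3147 / 0.149 = -2.1122
A_new/A_old = e^-2.1122 ≈ 0.121
Fraction that can be lost = 1 − 0.121 = 0.879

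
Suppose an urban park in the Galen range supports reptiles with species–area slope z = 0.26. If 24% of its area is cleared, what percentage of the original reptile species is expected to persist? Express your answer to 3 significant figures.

93.1%

S_new/S_old = (A_new/A_old)^z = 0.76^0.26
= exp(0.26 × ln 0.76) = exp(0.26 × -0.2744) = exp(-0.0714) ≈ 0.9311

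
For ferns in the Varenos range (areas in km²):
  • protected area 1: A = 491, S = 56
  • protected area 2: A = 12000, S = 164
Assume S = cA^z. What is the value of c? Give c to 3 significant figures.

z = ln(S₂/S₁) / ln(A₂/A₁) = ln(164/56) / ln(12000/491) = 1.0745 / 3.1962 = 0.3362
c = S₁ / A₁^z = 56 / 491^0.3362 = 56 / 8.03 = 6.974

6.97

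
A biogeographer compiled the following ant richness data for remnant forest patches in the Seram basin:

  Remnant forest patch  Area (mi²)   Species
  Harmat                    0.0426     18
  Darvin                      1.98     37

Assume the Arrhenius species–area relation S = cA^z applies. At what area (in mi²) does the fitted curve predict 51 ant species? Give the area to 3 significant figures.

10.9 mi²

z = ln(37/18) / ln(1.98/0.0426) = 0.7205 / 3.8390 = 0.1877
c = 18 / 0.0426^0.1877 = 18 / 0.553 = 32.55
A = (51/32.55)^(1/0.1877) ⇒ ln A = ln(1.567)/0.1877 = 2.3929
A = e^2.3929 ≈ 10.94 mi²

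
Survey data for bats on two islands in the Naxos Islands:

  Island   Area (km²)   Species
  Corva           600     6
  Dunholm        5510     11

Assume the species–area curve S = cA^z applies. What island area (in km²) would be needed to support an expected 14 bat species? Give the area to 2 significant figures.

13000 km²

z = ln(11/6) / ln(5510/600) = 0.6061 / 2.2174 = 0.2734
c = 6 / 600^0.2734 = 6 / 5.747 = 1.044
A = (14/1.044)^(1/0.2734) ⇒ ln A = ln(13.41)/0.2734 = 9.4965
A = e^9.4965 ≈ 13314 km²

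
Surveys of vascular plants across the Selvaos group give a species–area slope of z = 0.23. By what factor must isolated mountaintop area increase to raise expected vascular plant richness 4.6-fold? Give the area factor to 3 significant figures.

761

(A₂/A₁)^0.23 = 4.6, so A₂/A₁ = 4.6^(1/0.23) = 4.6^4.348
ln(A₂/A₁) = ln 4.6 / 0.23 = 1.5261 / 0.23 = 6.6350
A₂/A₁ = e^6.6350 ≈ 761.3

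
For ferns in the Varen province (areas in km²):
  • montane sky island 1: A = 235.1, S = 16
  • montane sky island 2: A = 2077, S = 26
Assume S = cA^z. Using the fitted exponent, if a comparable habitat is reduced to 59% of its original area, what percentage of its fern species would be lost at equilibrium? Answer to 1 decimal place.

z = ln(26/16) / ln(2077/235.1) = 0.4855 / 2.1787 = 0.2228
S_new/S_old = (A_new/A_old)^z = 0.59^0.2228 = exp(0.2228 × -0.5276) = 0.8891
Fraction lost = 1 − 0.8891 = 0.1109

11.1%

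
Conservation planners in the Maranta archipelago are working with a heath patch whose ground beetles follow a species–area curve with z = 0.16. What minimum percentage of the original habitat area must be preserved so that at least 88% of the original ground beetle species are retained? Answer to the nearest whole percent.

Need (A_new/A_old)^0.16 = 0.88, so A_new/A_old = 0.88^(1/0.16) = 0.88^6.25
ln(A_new/A_old) = ln 0.88 / 0.16 = -0.1278 / 0.16 = -0.7990
A_new/A_old = e^-0.7990 ≈ 0.4498

45%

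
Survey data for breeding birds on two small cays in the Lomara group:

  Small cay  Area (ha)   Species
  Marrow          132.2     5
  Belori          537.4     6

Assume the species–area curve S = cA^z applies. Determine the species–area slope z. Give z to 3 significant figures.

Taking logs: ln S = ln c + z ln A, so z = (ln S₂ − ln S₁)/(ln A₂ − ln A₁).
z = ln(6/5) / ln(537.4/132.2) = ln(1.2) / ln(4.065) = 0.1823 / 1.4024 = 0.1300

0.130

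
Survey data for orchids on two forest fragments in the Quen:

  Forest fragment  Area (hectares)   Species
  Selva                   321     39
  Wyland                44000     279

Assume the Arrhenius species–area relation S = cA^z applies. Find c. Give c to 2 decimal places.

z = ln(S₂/S₁) / ln(A₂/A₁) = ln(279/39) / ln(44000/321) = 1.9677 / 4.9205 = 0.3999
c = S₁ / A₁^z = 39 / 321^0.3999 = 39 / 10.05 = 3.879

3.88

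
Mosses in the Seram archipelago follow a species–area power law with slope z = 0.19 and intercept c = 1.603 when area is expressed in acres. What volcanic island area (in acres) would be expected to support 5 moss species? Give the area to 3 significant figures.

398 acres

5 = 1.603 × A^0.19  ⇒  A^0.19 = 5/1.603 = 3.119
ln A = ln(3.119) / 0.19 = 1.1376 / 0.19 = 5.9872
A = e^5.9872 ≈ 398.3 acres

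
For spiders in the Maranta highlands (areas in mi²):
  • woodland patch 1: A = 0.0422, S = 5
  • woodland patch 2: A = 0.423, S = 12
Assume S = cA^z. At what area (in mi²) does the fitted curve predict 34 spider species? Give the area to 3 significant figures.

6.56 mi²

z = ln(12/5) / ln(0.423/0.0422) = 0.8755 / 2.3050 = 0.3798
c = 5 / 0.0422^0.3798 = 5 / 0.3005 = 16.64
A = (34/16.64)^(1/0.3798) ⇒ ln A = ln(2.043)/0.3798 = 1.8816
A = e^1.8816 ≈ 6.564 mi²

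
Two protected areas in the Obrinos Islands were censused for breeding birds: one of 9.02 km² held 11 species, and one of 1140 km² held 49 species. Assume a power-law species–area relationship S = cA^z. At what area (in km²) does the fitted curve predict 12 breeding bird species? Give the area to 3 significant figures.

12.0 km²

z = ln(49/11) / ln(1140/9.02) = 1.4939 / 4.8393 = 0.3087
c = 11 / 9.02^0.3087 = 11 / 1.972 = 5.578
A = (12/5.578)^(1/0.3087) ⇒ ln A = ln(2.151)/0.3087 = 2.4813
A = e^2.4813 ≈ 11.96 km²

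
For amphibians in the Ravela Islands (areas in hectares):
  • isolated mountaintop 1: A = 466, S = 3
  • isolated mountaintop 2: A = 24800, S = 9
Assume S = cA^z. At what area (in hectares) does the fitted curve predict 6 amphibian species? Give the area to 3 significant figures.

5720 hectares

z = ln(9/3) / ln(24800/466) = 1.0986 / 3.9744 = 0.2764
c = 3 / 466^0.2764 = 3 / 5.465 = 0.5489
A = (6/0.5489)^(1/0.2764) ⇒ ln A = ln(10.93)/0.2764 = 8.6518
A = e^8.6518 ≈ 5720 hectares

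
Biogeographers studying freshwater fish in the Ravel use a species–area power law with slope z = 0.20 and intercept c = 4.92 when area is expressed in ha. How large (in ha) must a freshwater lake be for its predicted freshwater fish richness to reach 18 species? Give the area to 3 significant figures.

18 = 4.92 × A^0.2  ⇒  A^0.2 = 18/4.92 = 3.659
ln A = ln(3.659) / 0.2 = 1.2971 / 0.2 = 6.4853
A = e^6.4853 ≈ 655.4 ha

655 ha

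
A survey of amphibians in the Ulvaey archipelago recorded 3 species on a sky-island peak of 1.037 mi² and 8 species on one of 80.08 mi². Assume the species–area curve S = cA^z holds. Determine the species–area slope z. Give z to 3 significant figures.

Taking logs: ln S = ln c + z ln A, so z = (ln S₂ − ln S₁)/(ln A₂ − ln A₁).
z = ln(8/3) / ln(80.08/1.037) = ln(2.667) / ln(77.22) = 0.9808 / 4.3467 = 0.2256

0.226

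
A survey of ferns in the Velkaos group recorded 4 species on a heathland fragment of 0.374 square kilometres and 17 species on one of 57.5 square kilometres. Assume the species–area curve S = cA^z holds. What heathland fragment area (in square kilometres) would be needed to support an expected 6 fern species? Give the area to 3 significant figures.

1.53 square kilometres

z = ln(17/4) / ln(57.5/0.374) = 1.4469 / 5.0353 = 0.2874
c = 4 / 0.374^0.2874 = 4 / 0.7538 = 5.306
A = (6/5.306)^(1/0.2874) ⇒ ln A = ln(1.131)/0.2874 = 0.4275
A = e^0.4275 ≈ 1.533 square kilometres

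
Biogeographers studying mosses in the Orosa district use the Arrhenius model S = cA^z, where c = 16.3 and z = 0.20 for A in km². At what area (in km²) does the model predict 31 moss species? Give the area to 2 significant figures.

31 = 16.3 × A^0.2  ⇒  A^0.2 = 31/16.3 = 1.902
ln A = ln(1.902) / 0.2 = 0.6428 / 0.2 = 3.2141
A = e^3.2141 ≈ 24.88 km²

25 km²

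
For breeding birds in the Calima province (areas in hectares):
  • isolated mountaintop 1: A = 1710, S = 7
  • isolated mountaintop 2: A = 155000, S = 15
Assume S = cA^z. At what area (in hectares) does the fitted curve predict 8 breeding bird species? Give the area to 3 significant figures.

z = ln(15/7) / ln(155000/1710) = 0.7621 / 4.5069 = 0.1691
c = 7 / 1710^0.1691 = 7 / 3.521 = 1.988
A = (8/1.988)^(1/0.1691) ⇒ ln A = ln(4.024)/0.1691 = 8.2339
A = e^8.2339 ≈ 3766 hectares

3770 hectares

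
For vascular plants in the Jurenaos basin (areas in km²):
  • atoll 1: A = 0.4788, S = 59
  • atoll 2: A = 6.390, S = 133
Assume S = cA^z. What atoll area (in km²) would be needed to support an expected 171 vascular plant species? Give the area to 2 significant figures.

14 km²

z = ln(133/59) / ln(6.39/0.4788) = 0.8128 / 2.5912 = 0.3137
c = 59 / 0.4788^0.3137 = 59 / 0.7937 = 74.33
A = (171/74.33)^(1/0.3137) ⇒ ln A = ln(2.3)/0.3137 = 2.6559
A = e^2.6559 ≈ 14.24 km²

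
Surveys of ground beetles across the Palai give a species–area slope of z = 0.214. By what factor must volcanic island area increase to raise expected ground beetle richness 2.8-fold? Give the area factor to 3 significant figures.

(A₂/A₁)^0.214 = 2.8, so A₂/A₁ = 2.8^(1/0.214) = 2.8^4.673
ln(A₂/A₁) = ln 2.8 / 0.214 = 1.0296 / 0.214 = 4.8113
A₂/A₁ = e^4.8113 ≈ 122.9

123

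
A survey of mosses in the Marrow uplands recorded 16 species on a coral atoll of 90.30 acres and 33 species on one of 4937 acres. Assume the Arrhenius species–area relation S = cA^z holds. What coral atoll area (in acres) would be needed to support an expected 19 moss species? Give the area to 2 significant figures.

230 acres

z = ln(33/16) / ln(4937/90.3) = 0.7239 / 4.0014 = 0.1809
c = 16 / 90.3^0.1809 = 16 / 2.258 = 7.084
A = (19/7.084)^(1/0.1809) ⇒ ln A = ln(2.682)/0.1809 = 5.4530
A = e^5.4530 ≈ 233.5 acres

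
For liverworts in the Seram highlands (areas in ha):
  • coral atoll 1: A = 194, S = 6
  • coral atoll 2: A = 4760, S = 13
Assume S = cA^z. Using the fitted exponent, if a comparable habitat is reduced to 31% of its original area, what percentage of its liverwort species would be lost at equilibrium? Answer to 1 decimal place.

z = ln(13/6) / ln(4760/194) = 0.7732 / 3.2001 = 0.2416
S_new/S_old = (A_new/A_old)^z = 0.31^0.2416 = exp(0.2416 × -1.1712) = 0.7535
Fraction lost = 1 − 0.7535 = 0.2465

24.6%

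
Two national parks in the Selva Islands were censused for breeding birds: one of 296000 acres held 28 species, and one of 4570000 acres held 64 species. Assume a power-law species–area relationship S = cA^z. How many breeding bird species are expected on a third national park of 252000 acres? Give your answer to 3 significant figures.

26.7

z = ln(64/28) / ln(4570000/296000) = 0.8267 / 2.7369 = 0.3020
c = 28 / 296000^0.3020 = 28 / 44.94 = 0.6231
S₃ = 0.6231 × 252000^0.3020 = 0.6231 × 42.8 ≈ 26.67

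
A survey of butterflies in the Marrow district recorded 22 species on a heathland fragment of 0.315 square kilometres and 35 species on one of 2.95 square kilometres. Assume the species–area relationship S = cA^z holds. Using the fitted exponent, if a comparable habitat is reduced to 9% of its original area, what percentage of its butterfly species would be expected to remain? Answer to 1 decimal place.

60.7%

z = ln(35/22) / ln(2.95/0.315) = 0.4643 / 2.2370 = 0.2076
S_new/S_old = (A_new/A_old)^z = 0.09^0.2076 = exp(0.2076 × -2.4079) = 0.6067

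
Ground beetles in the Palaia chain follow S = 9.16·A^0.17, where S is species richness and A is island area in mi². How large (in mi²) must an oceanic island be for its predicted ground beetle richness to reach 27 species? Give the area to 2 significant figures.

580 mi²

27 = 9.16 × A^0.17  ⇒  A^0.17 = 27/9.16 = 2.948
ln A = ln(2.948) / 0.17 = 1.0810 / 0.17 = 6.3588
A = e^6.3588 ≈ 577.5 mi²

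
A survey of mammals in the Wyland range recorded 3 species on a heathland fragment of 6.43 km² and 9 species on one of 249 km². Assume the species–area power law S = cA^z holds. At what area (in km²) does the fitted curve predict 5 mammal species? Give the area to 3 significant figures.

35.2 km²

z = ln(9/3) / ln(249/6.43) = 1.0986 / 3.6565 = 0.3005
c = 3 / 6.43^0.3005 = 3 / 1.749 = 1.715
A = (5/1.715)^(1/0.3005) ⇒ ln A = ln(2.915)/0.3005 = 3.5611
A = e^3.5611 ≈ 35.2 km²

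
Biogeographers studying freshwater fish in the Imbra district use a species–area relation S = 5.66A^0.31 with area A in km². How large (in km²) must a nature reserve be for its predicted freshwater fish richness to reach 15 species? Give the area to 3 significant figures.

15 = 5.66 × A^0.31  ⇒  A^0.31 = 15/5.66 = 2.65
ln A = ln(2.65) / 0.31 = 0.9746 / 0.31 = 3.1440
A = e^3.1440 ≈ 23.2 km²

23.2 km²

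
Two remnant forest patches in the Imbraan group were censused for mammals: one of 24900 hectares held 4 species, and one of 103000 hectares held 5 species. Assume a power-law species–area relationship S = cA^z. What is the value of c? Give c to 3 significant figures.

0.815

z = ln(S₂/S₁) / ln(A₂/A₁) = ln(5/4) / ln(103000/24900) = 0.2231 / 1.4199 = 0.1572
c = S₁ / A₁^z = 4 / 24900^0.1572 = 4 / 4.908 = 0.815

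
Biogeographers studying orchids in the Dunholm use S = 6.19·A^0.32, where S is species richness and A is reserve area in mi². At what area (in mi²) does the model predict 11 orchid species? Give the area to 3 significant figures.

6.03 mi²

11 = 6.19 × A^0.32  ⇒  A^0.32 = 11/6.19 = 1.777
ln A = ln(1.777) / 0.32 = 0.5750 / 0.32 = 1.7968
A = e^1.7968 ≈ 6.03 mi²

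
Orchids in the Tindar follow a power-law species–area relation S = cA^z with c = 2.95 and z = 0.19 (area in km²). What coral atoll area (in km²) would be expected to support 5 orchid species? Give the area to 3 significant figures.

16.1 km²

5 = 2.95 × A^0.19  ⇒  A^0.19 = 5/2.95 = 1.695
ln A = ln(1.695) / 0.19 = 0.5276 / 0.19 = 2.7770
A = e^2.7770 ≈ 16.07 km²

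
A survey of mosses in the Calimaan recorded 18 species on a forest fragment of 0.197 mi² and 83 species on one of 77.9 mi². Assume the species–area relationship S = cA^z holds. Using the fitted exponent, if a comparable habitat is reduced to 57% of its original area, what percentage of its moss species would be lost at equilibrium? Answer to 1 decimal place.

13.4%

z = ln(83/18) / ln(77.9/0.197) = 1.5285 / 5.9800 = 0.2556
S_new/S_old = (A_new/A_old)^z = 0.57^0.2556 = exp(0.2556 × -0.5621) = 0.8662
Fraction lost = 1 − 0.8662 = 0.1338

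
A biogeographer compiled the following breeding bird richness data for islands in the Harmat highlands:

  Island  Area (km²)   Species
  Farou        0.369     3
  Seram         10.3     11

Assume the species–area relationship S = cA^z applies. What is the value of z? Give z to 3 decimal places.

0.390

Taking logs: ln S = ln c + z ln A, so z = (ln S₂ − ln S₁)/(ln A₂ − ln A₁).
z = ln(11/3) / ln(10.3/0.369) = ln(3.667) / ln(27.91) = 1.2993 / 3.3291 = 0.3903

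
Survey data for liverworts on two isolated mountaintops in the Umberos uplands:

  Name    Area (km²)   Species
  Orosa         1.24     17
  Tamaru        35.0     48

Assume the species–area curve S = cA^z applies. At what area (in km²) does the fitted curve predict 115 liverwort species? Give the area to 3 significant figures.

582 km²

z = ln(48/17) / ln(35/1.24) = 1.0380 / 3.3402 = 0.3108
c = 17 / 1.24^0.3108 = 17 / 1.069 = 15.9
A = (115/15.9)^(1/0.3108) ⇒ ln A = ln(7.232)/0.3108 = 6.3670
A = e^6.3670 ≈ 582.3 km²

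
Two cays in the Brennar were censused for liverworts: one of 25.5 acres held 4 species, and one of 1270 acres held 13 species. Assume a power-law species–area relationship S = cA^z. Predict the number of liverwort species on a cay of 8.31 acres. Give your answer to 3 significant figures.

z = ln(13/4) / ln(1270/25.5) = 1.1787 / 3.9081 = 0.3016
c = 4 / 25.5^0.3016 = 4 / 2.656 = 1.506
S₃ = 1.506 × 8.31^0.3016 = 1.506 × 1.894 ≈ 2.852

2.85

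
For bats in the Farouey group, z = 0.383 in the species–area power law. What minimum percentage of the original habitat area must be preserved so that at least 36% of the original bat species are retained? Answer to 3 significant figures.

6.94%

Need (A_new/A_old)^0.383 = 0.36, so A_new/A_old = 0.36^(1/0.383) = 0.36^2.611
ln(A_new/A_old) = ln 0.36 / 0.383 = -1.0217 / 0.383 = -2.6675
A_new/A_old = e^-2.6675 ≈ 0.06943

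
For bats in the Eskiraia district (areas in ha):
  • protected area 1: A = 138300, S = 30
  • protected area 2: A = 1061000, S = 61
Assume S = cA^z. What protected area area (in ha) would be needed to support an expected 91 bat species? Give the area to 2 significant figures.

z = ln(61/30) / ln(1061000/138300) = 0.7097 / 2.0375 = 0.3483
c = 30 / 138300^0.3483 = 30 / 61.74 = 0.4859
A = (91/0.4859)^(1/0.3483) ⇒ ln A = ln(187.3)/0.3483 = 15.0231
A = e^15.0231 ≈ 3345462 ha

3300000 ha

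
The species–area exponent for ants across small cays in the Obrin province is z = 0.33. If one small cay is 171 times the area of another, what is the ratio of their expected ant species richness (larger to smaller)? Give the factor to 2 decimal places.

S₂/S₁ = (A₂/A₁)^z = 171^0.33
ln(S₂/S₁) = 0.33 × ln 171 = 0.33 × 5.1417 = 1.6967
S₂/S₁ = e^1.6967 ≈ 5.456

5.46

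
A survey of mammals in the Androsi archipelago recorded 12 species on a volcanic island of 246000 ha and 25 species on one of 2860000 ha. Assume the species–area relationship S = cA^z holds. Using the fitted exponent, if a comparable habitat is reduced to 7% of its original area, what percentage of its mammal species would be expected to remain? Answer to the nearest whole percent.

z = ln(25/12) / ln(2860000/246000) = 0.7340 / 2.4532 = 0.2992
S_new/S_old = (A_new/A_old)^z = 0.07^0.2992 = exp(0.2992 × -2.6593) = 0.4513

45%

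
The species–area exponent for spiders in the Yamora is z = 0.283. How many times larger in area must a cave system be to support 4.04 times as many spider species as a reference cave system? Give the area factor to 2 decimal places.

138.90

(A₂/A₁)^0.283 = 4.04, so A₂/A₁ = 4.04^(1/0.283) = 4.04^3.534
ln(A₂/A₁) = ln 4.04 / 0.283 = 1.3962 / 0.283 = 4.9337
A₂/A₁ = e^4.9337 ≈ 138.9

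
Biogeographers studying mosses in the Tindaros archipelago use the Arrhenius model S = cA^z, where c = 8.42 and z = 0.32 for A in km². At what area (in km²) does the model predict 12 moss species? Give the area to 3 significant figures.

3.03 km²

12 = 8.42 × A^0.32  ⇒  A^0.32 = 12/8.42 = 1.425
ln A = ln(1.425) / 0.32 = 0.3543 / 0.32 = 1.1072
A = e^1.1072 ≈ 3.026 km²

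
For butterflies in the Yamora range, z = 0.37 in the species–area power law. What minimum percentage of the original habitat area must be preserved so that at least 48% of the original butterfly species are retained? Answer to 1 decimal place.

13.8%

Need (A_new/A_old)^0.37 = 0.48, so A_new/A_old = 0.48^(1/0.37) = 0.48^2.703
ln(A_new/A_old) = ln 0.48 / 0.37 = -0.7340 / 0.37 = -1.9837
A_new/A_old = e^-1.9837 ≈ 0.1376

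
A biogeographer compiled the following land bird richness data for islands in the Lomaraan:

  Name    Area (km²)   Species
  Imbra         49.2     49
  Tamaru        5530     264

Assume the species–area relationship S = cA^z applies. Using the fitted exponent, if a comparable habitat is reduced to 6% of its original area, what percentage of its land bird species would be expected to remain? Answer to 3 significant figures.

36.7%

z = ln(264/49) / ln(5530/49.2) = 1.6841 / 4.7220 = 0.3567
S_new/S_old = (A_new/A_old)^z = 0.06^0.3567 = exp(0.3567 × -2.8134) = 0.3666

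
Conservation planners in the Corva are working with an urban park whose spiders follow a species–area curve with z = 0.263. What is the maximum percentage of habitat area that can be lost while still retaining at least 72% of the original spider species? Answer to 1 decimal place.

71.3%

Need (A_new/A_old)^0.263 = 0.72, so A_new/A_old = 0.72^(1/0.263) = 0.72^3.802
ln(A_new/A_old) = ln 0.72 / 0.263 = -0.3285 / 0.263 = -1.2491
A_new/A_old = e^-1.2491 ≈ 0.2868
Fraction that can be lost = 1 − 0.2868 = 0.7132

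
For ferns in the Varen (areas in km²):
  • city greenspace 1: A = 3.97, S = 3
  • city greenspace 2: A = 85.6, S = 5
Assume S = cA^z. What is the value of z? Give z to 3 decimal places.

0.166

Taking logs: ln S = ln c + z ln A, so z = (ln S₂ − ln S₁)/(ln A₂ − ln A₁).
z = ln(5/3) / ln(85.6/3.97) = ln(1.667) / ln(21.56) = 0.5108 / 3.0709 = 0.1663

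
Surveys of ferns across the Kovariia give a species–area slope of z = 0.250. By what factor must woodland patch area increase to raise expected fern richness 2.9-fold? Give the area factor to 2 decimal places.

(A₂/A₁)^0.25 = 2.9, so A₂/A₁ = 2.9^(1/0.25) = 2.9^4
ln(A₂/A₁) = ln 2.9 / 0.25 = 1.0647 / 0.25 = 4.2588
A₂/A₁ = e^4.2588 ≈ 70.73

70.73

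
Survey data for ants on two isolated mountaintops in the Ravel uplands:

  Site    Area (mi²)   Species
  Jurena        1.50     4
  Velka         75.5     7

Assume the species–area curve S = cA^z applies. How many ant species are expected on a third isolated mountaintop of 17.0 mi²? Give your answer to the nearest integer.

6

z = ln(7/4) / ln(75.5/1.5) = 0.5596 / 3.9187 = 0.1428
c = 4 / 1.5^0.1428 = 4 / 1.06 = 3.775
S₃ = 3.775 × 17^0.1428 = 3.775 × 1.499 ≈ 5.658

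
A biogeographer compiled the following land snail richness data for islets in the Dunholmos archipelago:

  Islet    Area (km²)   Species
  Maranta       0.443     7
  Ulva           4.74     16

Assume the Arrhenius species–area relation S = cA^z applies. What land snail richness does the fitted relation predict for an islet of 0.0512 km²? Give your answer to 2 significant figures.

z = ln(16/7) / ln(4.74/0.443) = 0.8267 / 2.3702 = 0.3488
c = 7 / 0.443^0.3488 = 7 / 0.7528 = 9.299
S₃ = 9.299 × 0.0512^0.3488 = 9.299 × 0.3547 ≈ 3.298

3.3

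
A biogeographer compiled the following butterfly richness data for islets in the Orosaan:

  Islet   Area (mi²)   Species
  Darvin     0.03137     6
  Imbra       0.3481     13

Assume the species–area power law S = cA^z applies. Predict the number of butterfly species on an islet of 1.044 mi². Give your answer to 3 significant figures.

z = ln(13/6) / ln(0.3481/0.03137) = 0.7732 / 2.4066 = 0.3213
c = 6 / 0.03137^0.3213 = 6 / 0.3288 = 18.25
S₃ = 18.25 × 1.044^0.3213 = 18.25 × 1.014 ≈ 18.5

18.5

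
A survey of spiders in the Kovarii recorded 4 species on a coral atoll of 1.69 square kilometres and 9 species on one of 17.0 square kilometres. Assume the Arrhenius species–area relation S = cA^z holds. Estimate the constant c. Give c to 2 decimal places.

3.33

z = ln(S₂/S₁) / ln(A₂/A₁) = ln(9/4) / ln(17/1.69) = 0.8109 / 2.3085 = 0.3513
c = S₁ / A₁^z = 4 / 1.69^0.3513 = 4 / 1.202 = 3.327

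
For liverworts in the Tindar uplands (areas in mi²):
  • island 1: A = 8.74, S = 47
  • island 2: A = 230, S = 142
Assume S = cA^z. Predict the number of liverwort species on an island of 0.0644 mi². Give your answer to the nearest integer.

z = ln(142/47) / ln(230/8.74) = 1.1057 / 3.2702 = 0.3381
c = 47 / 8.74^0.3381 = 47 / 2.081 = 22.58
S₃ = 22.58 × 0.0644^0.3381 = 22.58 × 0.3956 ≈ 8.934

9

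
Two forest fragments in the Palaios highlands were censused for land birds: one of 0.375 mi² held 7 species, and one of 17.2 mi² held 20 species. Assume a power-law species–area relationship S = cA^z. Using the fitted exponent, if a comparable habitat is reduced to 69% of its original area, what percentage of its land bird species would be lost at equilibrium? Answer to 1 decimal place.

z = ln(20/7) / ln(17.2/0.375) = 1.0498 / 3.8257 = 0.2744
S_new/S_old = (A_new/A_old)^z = 0.69^0.2744 = exp(0.2744 × -0.3711) = 0.9032
Fraction lost = 1 − 0.9032 = 0.09681

9.7%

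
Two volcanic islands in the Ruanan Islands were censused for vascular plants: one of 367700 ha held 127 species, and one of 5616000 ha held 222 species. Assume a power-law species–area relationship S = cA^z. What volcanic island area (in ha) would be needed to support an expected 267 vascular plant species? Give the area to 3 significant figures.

13800000 ha

z = ln(222/127) / ln(5616000/367700) = 0.5585 / 2.7261 = 0.2049
c = 127 / 367700^0.2049 = 127 / 13.81 = 9.196
A = (267/9.196)^(1/0.2049) ⇒ ln A = ln(29.03)/0.2049 = 16.4421
A = e^16.4421 ≈ 13825995 ha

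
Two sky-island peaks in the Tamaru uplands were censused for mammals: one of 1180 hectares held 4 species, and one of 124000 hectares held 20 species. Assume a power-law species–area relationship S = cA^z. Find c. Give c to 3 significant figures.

z = ln(S₂/S₁) / ln(A₂/A₁) = ln(20/4) / ln(124000/1180) = 1.6094 / 4.6548 = 0.3458
c = S₁ / A₁^z = 4 / 1180^0.3458 = 4 / 11.54 = 0.3467

0.347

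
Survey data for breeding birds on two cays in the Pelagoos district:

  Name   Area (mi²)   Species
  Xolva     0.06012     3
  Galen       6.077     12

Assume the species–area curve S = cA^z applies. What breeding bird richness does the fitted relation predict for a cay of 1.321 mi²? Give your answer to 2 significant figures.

7.6

z = ln(12/3) / ln(6.077/0.06012) = 1.3863 / 4.6159 = 0.3003
c = 3 / 0.06012^0.3003 = 3 / 0.4298 = 6.979
S₃ = 6.979 × 1.321^0.3003 = 6.979 × 1.087 ≈ 7.588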